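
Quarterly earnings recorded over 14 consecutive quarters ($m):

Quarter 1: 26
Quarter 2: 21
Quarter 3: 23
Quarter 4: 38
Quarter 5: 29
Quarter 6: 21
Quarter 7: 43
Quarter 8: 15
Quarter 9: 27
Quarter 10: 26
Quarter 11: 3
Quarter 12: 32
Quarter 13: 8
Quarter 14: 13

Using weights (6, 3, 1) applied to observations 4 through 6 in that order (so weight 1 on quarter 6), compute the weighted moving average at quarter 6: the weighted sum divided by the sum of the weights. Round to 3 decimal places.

33.600

Weighted sum: 6·38 + 3·29 + 1·21 = 228 + 87 + 21 = 336
Weight total: 6 + 3 + 1 = 10
WMA = 336 / 10 = 33.600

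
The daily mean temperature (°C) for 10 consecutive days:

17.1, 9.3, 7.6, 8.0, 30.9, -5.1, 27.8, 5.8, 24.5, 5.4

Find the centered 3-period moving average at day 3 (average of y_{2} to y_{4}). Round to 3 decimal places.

8.300

Sum of periods 2–4: 9.3 + 7.6 + 8.0 = 24.9
Divide by 3: 24.9 / 3 = 8.300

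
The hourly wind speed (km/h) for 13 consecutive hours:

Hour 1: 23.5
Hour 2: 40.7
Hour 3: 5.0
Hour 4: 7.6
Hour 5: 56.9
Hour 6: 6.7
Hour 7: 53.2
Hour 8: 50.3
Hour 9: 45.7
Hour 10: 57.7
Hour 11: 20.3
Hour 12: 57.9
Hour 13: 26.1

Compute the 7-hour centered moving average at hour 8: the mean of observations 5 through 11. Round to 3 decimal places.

Sum of periods 5–11: 56.9 + 6.7 + 53.2 + 50.3 + 45.7 + 57.7 + 20.3 = 290.8
Divide by 7: 290.8 / 7 = 41.543

41.543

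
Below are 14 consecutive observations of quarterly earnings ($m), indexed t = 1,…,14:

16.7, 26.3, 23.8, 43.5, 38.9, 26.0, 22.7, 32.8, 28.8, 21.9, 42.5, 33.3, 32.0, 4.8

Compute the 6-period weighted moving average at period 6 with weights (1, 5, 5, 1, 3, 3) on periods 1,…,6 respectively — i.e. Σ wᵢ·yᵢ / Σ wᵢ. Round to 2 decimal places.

28.08

Weighted sum: 1·16.7 + 5·26.3 + 5·23.8 + 1·43.5 + 3·38.9 + 3·26.0 = 16.7 + 131.5 + 119.0 + 43.5 + 116.7 + 78.0 = 505.4
Weight total: 1 + 5 + 5 + 1 + 3 + 3 = 18
WMA = 505.4 / 18 = 28.08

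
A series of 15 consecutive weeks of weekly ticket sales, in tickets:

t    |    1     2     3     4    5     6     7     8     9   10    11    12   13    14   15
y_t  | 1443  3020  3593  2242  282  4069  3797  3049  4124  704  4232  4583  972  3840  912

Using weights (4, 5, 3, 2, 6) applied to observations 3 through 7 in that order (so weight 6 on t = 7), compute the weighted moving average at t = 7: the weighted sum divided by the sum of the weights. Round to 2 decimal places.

Weighted sum: 4·3593 + 5·2242 + 3·282 + 2·4069 + 6·3797 = 14372 + 11210 + 846 + 8138 + 22782 = 57348
Weight total: 4 + 5 + 3 + 2 + 6 = 20
WMA = 57348 / 20 = 2867.40

2867.40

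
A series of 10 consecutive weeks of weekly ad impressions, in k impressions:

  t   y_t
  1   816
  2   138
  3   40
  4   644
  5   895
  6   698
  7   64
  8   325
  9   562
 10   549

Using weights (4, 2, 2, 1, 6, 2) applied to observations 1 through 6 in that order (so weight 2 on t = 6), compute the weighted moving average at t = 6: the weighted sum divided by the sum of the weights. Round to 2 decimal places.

Weighted sum: 4·816 + 2·138 + 2·40 + 1·644 + 6·895 + 2·698 = 3264 + 276 + 80 + 644 + 5370 + 1396 = 11030
Weight total: 4 + 2 + 2 + 1 + 6 + 2 = 17
WMA = 11030 / 17 = 648.82

648.82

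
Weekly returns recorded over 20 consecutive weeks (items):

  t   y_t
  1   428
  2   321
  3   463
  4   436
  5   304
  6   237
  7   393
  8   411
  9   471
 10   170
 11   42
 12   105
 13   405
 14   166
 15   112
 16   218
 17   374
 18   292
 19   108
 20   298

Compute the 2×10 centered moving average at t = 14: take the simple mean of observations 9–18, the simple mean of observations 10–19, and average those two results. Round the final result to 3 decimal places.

Sum over 9–18: 471 + 170 + 42 + 105 + 405 + 166 + 112 + 218 + 374 + 292 = 2355
Sum over 10–19: 170 + 42 + 105 + 405 + 166 + 112 + 218 + 374 + 292 + 108 = 1992
CMA at t=14 = (2355 + 1992) / (2·10) = 4347 / 20 = 217.350

217.350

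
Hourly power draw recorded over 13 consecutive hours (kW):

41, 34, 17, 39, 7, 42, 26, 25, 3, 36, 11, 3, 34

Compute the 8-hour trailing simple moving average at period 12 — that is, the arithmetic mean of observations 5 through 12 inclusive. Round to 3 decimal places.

Sum of periods 5–12: 7 + 42 + 26 + 25 + 3 + 36 + 11 + 3 = 153
Divide by 8: 153 / 8 = 19.125

19.125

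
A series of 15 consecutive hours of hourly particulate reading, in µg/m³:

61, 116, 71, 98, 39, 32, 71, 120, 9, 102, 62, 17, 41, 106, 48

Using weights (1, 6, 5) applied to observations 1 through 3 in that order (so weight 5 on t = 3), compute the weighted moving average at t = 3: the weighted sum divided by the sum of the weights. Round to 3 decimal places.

92.667

Weighted sum: 1·61 + 6·116 + 5·71 = 61 + 696 + 355 = 1112
Weight total: 1 + 6 + 5 = 12
WMA = 1112 / 12 = 92.667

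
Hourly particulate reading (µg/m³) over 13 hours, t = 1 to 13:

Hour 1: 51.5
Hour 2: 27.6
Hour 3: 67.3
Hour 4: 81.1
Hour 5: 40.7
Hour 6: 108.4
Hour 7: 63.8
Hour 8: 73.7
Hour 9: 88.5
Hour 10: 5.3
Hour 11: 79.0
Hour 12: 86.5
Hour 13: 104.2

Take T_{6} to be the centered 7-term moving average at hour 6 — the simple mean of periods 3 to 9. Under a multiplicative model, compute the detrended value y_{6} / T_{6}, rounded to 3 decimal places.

1.449

Trend T_6 = (67.3 + 81.1 + 40.7 + 108.4 + 63.8 + 73.7 + 88.5) / 7 = 523.5/7 = 74.78571
Ratio to trend: 108.4 / 74.78571 = 1.449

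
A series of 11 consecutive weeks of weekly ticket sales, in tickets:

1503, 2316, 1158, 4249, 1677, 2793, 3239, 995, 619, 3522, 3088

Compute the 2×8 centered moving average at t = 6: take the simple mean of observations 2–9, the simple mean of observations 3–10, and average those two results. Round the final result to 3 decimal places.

2206.125

Sum over 2–9: 2316 + 1158 + 4249 + 1677 + 2793 + 3239 + 995 + 619 = 17046
Sum over 3–10: 1158 + 4249 + 1677 + 2793 + 3239 + 995 + 619 + 3522 = 18252
CMA at t=6 = (17046 + 18252) / (2·8) = 35298 / 16 = 2206.125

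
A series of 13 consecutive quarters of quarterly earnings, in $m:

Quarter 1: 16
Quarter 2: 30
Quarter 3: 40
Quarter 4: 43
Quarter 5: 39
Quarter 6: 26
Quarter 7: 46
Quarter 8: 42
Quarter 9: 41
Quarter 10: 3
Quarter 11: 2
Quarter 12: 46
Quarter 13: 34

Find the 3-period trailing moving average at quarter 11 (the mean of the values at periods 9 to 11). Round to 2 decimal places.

Sum of periods 9–11: 41 + 3 + 2 = 46
Divide by 3: 46 / 3 = 15.33

15.33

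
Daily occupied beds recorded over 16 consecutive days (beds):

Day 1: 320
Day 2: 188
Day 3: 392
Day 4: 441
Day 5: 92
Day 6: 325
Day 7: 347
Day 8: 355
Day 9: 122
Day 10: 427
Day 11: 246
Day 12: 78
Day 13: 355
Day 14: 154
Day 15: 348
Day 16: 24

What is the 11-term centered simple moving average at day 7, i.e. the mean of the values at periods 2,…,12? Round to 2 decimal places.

Sum of periods 2–12: 188 + 392 + 441 + 92 + 325 + 347 + 355 + 122 + 427 + 246 + 78 = 3013
Divide by 11: 3013 / 11 = 273.91

273.91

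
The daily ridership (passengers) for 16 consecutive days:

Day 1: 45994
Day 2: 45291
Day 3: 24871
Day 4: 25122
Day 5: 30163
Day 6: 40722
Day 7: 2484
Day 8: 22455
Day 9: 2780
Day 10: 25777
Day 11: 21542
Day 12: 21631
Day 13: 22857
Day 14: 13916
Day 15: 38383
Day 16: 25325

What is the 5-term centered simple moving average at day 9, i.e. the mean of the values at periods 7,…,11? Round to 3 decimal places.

15007.600

Sum of periods 7–11: 2484 + 22455 + 2780 + 25777 + 21542 = 75038
Divide by 5: 75038 / 5 = 15007.600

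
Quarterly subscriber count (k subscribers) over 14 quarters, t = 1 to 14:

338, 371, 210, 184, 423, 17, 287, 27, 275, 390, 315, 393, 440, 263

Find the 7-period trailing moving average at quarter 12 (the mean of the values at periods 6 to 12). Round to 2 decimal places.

Sum of periods 6–12: 17 + 287 + 27 + 275 + 390 + 315 + 393 = 1704
Divide by 7: 1704 / 7 = 243.43

243.43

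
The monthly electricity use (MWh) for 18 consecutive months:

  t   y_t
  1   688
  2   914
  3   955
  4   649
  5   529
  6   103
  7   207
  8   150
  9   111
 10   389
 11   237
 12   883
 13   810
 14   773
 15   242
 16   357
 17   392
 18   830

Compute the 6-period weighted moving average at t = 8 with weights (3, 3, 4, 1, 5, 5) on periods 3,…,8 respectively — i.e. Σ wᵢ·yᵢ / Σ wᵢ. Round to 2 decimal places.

419.81

Weighted sum: 3·955 + 3·649 + 4·529 + 1·103 + 5·207 + 5·150 = 2865 + 1947 + 2116 + 103 + 1035 + 750 = 8816
Weight total: 3 + 3 + 4 + 1 + 5 + 5 = 21
WMA = 8816 / 21 = 419.81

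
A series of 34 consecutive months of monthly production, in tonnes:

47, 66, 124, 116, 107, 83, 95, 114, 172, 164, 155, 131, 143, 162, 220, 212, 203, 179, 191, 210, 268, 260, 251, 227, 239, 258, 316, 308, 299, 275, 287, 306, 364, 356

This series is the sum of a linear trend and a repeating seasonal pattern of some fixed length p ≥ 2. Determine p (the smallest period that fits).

6

First differences y_{t+1} − y_t: 19, 58, -8, -9, -24, 12, 19, 58, -8, -9, -24, 12, 19, 58, …
The difference pattern repeats every 6 terms and not for any smaller step, so p = 6.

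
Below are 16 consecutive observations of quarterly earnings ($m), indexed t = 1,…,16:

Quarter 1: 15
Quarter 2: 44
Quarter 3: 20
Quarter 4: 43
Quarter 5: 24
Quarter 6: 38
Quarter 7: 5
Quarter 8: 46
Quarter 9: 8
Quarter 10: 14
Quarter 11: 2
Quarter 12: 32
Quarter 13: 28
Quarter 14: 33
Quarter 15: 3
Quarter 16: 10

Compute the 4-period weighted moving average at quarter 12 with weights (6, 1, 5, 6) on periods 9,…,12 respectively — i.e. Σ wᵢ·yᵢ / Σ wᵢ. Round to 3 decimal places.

14.667

Weighted sum: 6·8 + 1·14 + 5·2 + 6·32 = 48 + 14 + 10 + 192 = 264
Weight total: 6 + 1 + 5 + 6 = 18
WMA = 264 / 18 = 14.667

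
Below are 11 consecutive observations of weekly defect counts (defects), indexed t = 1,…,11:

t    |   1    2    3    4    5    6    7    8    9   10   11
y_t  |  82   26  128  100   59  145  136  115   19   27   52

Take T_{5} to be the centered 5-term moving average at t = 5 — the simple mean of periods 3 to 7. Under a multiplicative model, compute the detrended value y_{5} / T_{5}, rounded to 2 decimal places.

0.52

Trend T_5 = (128 + 100 + 59 + 145 + 136) / 5 = 568/5 = 113.6000
Ratio to trend: 59 / 113.6000 = 0.52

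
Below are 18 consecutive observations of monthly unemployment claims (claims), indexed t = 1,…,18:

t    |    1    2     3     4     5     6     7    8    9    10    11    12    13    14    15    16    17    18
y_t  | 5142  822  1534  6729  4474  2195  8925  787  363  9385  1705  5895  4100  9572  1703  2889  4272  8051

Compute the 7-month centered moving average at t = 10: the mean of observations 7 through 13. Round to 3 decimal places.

4451.429

Sum of periods 7–13: 8925 + 787 + 363 + 9385 + 1705 + 5895 + 4100 = 31160
Divide by 7: 31160 / 7 = 4451.429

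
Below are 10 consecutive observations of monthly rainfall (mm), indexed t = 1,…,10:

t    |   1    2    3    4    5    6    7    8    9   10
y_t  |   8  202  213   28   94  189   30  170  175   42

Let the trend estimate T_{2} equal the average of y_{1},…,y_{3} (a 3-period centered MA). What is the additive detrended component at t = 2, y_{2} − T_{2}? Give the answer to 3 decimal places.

61.000

Trend T_2 = (8 + 202 + 213) / 3 = 423/3 = 141.00000
Detrended value: 202 − 141.00000 = 61.000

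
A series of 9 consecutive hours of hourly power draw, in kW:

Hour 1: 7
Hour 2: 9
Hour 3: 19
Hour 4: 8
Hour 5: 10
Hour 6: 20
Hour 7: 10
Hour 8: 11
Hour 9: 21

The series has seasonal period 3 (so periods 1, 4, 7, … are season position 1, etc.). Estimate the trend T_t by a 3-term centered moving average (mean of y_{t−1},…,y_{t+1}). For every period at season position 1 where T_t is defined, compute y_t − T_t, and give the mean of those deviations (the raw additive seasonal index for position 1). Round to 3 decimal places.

Season position 1 occurs at t = 4, 7 (where T_t is defined).
t=4: T_4 = 12.33333; y_4 − T_4 = 8 − 12.33333 = -4.33333
t=7: T_7 = 13.66667; y_7 − T_7 = 10 − 13.66667 = -3.66667
Mean deviation: (-4.33333 + -3.66667) / 2 = -4.000

-4.000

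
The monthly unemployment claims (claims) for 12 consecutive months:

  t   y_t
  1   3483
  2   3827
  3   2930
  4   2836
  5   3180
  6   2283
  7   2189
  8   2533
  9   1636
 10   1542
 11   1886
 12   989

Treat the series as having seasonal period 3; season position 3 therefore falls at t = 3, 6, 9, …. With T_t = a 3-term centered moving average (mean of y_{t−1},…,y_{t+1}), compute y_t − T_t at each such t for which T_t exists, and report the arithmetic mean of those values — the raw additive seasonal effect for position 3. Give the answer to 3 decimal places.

-267.667

Season position 3 occurs at t = 3, 6, 9 (where T_t is defined).
t=3: T_3 = 3197.66667; y_3 − T_3 = 2930 − 3197.66667 = -267.66667
t=6: T_6 = 2550.66667; y_6 − T_6 = 2283 − 2550.66667 = -267.66667
t=9: T_9 = 1903.66667; y_9 − T_9 = 1636 − 1903.66667 = -267.66667
Mean deviation: (-267.66667 + -267.66667 + -267.66667) / 3 = -267.667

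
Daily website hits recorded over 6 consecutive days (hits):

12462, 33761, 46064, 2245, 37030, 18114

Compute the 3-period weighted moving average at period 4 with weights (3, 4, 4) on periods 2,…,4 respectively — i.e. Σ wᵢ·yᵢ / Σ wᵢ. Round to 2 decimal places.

26774.45

Weighted sum: 3·33761 + 4·46064 + 4·2245 = 101283 + 184256 + 8980 = 294519
Weight total: 3 + 4 + 4 = 11
WMA = 294519 / 11 = 26774.45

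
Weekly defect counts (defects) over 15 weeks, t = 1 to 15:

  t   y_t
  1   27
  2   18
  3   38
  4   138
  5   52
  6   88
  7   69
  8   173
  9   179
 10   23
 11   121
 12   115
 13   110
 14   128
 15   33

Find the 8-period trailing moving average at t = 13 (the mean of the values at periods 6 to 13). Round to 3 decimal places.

Sum of periods 6–13: 88 + 69 + 173 + 179 + 23 + 121 + 115 + 110 = 878
Divide by 8: 878 / 8 = 109.750

109.750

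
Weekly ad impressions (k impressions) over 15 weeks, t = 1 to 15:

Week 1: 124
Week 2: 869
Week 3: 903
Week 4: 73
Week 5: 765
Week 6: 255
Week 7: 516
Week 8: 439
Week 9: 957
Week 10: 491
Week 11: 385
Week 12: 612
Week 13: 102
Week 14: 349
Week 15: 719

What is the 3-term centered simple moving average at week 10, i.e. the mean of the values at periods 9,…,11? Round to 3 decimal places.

611.000

Sum of periods 9–11: 957 + 491 + 385 = 1833
Divide by 3: 1833 / 3 = 611.000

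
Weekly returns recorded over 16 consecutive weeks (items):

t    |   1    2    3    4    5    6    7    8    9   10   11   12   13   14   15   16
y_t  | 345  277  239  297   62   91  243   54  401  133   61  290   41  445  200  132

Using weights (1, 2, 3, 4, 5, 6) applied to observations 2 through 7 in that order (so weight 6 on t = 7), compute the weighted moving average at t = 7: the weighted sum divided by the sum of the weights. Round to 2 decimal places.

181.29

Weighted sum: 1·277 + 2·239 + 3·297 + 4·62 + 5·91 + 6·243 = 277 + 478 + 891 + 248 + 455 + 1458 = 3807
Weight total: 1 + 2 + 3 + 4 + 5 + 6 = 21
WMA = 3807 / 21 = 181.29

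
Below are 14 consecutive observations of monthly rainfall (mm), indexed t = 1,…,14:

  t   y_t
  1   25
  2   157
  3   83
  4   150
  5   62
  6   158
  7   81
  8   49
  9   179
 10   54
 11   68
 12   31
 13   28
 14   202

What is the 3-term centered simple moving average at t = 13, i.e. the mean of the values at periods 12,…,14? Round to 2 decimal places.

Sum of periods 12–14: 31 + 28 + 202 = 261
Divide by 3: 261 / 3 = 87.00

87.00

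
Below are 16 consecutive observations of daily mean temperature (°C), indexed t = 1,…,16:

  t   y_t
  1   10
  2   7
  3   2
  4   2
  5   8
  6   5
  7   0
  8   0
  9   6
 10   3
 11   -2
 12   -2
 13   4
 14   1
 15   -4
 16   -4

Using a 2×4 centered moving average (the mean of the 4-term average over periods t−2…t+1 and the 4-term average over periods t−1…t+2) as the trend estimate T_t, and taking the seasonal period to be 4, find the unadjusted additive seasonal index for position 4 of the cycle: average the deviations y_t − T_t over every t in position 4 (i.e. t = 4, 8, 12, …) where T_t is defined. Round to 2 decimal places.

Season position 4 occurs at t = 4, 8, 12 (where T_t is defined).
t=4: T_4 = 4.5000; y_4 − T_4 = 2 − 4.5000 = -2.5000
t=8: T_8 = 2.5000; y_8 − T_8 = 0 − 2.5000 = -2.5000
t=12: T_12 = 0.5000; y_12 − T_12 = -2 − 0.5000 = -2.5000
Mean deviation: (-2.5000 + -2.5000 + -2.5000) / 3 = -2.50

-2.50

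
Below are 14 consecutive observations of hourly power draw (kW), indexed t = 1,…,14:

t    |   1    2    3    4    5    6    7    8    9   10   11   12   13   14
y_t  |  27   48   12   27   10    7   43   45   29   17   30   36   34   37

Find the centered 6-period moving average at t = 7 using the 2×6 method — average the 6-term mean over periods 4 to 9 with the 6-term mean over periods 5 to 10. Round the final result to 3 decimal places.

26.000

Sum over 4–9: 27 + 10 + 7 + 43 + 45 + 29 = 161
Sum over 5–10: 10 + 7 + 43 + 45 + 29 + 17 = 151
CMA at t=7 = (161 + 151) / (2·6) = 312 / 12 = 26.000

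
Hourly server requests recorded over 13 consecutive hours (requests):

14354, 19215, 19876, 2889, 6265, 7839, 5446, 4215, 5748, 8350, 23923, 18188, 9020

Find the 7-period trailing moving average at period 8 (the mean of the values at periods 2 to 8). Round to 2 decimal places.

9392.14

Sum of periods 2–8: 19215 + 19876 + 2889 + 6265 + 7839 + 5446 + 4215 = 65745
Divide by 7: 65745 / 7 = 9392.14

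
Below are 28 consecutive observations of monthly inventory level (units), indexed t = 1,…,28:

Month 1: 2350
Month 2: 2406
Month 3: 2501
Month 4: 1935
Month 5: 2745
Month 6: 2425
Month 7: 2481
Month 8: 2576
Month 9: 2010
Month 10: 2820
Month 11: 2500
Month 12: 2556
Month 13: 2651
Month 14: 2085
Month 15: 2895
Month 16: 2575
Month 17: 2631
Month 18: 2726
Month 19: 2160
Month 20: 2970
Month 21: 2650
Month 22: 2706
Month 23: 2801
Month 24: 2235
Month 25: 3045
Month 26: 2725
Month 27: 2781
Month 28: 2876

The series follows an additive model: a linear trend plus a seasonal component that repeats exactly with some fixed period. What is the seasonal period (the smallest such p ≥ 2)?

5

First differences y_{t+1} − y_t: 56, 95, -566, 810, -320, 56, 95, -566, 810, -320, 56, 95, …
The difference pattern repeats every 5 terms and not for any smaller step, so p = 5.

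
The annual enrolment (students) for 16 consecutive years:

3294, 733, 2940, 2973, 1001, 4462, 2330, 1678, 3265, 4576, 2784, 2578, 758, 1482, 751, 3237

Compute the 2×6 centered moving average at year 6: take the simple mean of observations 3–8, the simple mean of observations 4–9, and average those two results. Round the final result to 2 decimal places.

Sum over 3–8: 2940 + 2973 + 1001 + 4462 + 2330 + 1678 = 15384
Sum over 4–9: 2973 + 1001 + 4462 + 2330 + 1678 + 3265 = 15709
CMA at t=6 = (15384 + 15709) / (2·6) = 31093 / 12 = 2591.08

2591.08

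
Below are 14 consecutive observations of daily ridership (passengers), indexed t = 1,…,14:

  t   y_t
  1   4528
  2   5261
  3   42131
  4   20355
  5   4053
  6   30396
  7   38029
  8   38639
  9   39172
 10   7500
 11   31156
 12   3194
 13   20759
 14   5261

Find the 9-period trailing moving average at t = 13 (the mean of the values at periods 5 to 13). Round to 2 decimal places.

Sum of periods 5–13: 4053 + 30396 + 38029 + 38639 + 39172 + 7500 + 31156 + 3194 + 20759 = 212898
Divide by 9: 212898 / 9 = 23655.33

23655.33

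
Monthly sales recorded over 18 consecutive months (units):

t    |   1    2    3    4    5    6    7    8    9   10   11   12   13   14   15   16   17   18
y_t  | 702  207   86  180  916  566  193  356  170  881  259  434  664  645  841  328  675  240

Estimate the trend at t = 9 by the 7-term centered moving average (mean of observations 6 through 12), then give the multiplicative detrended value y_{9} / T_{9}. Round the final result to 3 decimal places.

Trend T_9 = (566 + 193 + 356 + 170 + 881 + 259 + 434) / 7 = 2859/7 = 408.42857
Ratio to trend: 170 / 408.42857 = 0.416

0.416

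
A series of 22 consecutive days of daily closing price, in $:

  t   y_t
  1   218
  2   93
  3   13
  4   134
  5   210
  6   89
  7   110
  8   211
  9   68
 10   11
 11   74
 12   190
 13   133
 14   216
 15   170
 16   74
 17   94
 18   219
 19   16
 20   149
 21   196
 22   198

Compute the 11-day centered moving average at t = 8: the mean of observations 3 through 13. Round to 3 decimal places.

Sum of periods 3–13: 13 + 134 + 210 + 89 + 110 + 211 + 68 + 11 + 74 + 190 + 133 = 1243
Divide by 11: 1243 / 11 = 113.000

113.000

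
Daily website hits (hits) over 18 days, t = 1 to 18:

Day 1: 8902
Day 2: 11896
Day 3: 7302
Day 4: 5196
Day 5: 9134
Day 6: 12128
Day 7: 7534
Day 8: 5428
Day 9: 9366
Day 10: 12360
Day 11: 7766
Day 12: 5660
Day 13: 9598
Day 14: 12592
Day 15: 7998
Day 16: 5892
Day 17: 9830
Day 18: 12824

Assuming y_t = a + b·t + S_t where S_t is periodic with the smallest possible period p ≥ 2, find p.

4

First differences y_{t+1} − y_t: 2994, -4594, -2106, 3938, 2994, -4594, -2106, 3938, 2994, -4594, …
The difference pattern repeats every 4 terms and not for any smaller step, so p = 4.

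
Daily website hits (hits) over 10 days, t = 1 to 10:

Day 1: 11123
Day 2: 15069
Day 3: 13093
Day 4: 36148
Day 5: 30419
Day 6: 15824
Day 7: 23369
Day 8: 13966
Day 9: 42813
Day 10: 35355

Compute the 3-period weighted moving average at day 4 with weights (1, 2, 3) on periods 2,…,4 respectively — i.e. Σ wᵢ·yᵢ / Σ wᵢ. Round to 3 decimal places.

24949.833

Weighted sum: 1·15069 + 2·13093 + 3·36148 = 15069 + 26186 + 108444 = 149699
Weight total: 1 + 2 + 3 = 6
WMA = 149699 / 6 = 24949.833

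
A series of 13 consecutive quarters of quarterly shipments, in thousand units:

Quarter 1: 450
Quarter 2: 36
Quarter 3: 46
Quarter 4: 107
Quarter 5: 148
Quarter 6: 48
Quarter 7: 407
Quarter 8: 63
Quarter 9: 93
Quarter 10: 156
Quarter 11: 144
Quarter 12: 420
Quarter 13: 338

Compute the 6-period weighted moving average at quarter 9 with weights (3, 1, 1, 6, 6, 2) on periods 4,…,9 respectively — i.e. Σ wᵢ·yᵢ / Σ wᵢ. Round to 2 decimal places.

185.42

Weighted sum: 3·107 + 1·148 + 1·48 + 6·407 + 6·63 + 2·93 = 321 + 148 + 48 + 2442 + 378 + 186 = 3523
Weight total: 3 + 1 + 1 + 6 + 6 + 2 = 19
WMA = 3523 / 19 = 185.42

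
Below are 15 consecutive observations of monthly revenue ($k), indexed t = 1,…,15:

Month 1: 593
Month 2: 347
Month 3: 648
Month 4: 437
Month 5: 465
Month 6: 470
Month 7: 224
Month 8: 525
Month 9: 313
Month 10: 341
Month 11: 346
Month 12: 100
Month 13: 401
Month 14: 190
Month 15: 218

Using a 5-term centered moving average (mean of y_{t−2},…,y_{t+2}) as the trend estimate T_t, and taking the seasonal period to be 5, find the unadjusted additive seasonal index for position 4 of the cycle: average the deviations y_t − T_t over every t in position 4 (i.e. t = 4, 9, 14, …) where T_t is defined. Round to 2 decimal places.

Season position 4 occurs at t = 4, 9 (where T_t is defined).
t=4: T_4 = 473.4000; y_4 − T_4 = 437 − 473.4000 = -36.4000
t=9: T_9 = 349.8000; y_9 − T_9 = 313 − 349.8000 = -36.8000
Mean deviation: (-36.4000 + -36.8000) / 2 = -36.60

-36.60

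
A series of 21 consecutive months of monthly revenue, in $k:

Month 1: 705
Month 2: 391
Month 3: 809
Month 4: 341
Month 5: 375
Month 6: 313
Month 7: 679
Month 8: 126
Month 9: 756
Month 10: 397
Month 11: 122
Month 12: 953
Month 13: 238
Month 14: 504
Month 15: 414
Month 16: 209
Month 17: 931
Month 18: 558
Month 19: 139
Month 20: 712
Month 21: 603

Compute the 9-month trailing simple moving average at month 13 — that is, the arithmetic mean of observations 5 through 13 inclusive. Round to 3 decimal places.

439.889

Sum of periods 5–13: 375 + 313 + 679 + 126 + 756 + 397 + 122 + 953 + 238 = 3959
Divide by 9: 3959 / 9 = 439.889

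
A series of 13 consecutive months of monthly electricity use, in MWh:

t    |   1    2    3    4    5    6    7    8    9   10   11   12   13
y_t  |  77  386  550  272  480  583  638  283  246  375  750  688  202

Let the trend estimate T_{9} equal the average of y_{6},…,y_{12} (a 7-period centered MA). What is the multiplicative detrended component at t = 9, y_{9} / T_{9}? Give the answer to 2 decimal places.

Trend T_9 = (583 + 638 + 283 + 246 + 375 + 750 + 688) / 7 = 3563/7 = 509.0000
Ratio to trend: 246 / 509.0000 = 0.48

0.48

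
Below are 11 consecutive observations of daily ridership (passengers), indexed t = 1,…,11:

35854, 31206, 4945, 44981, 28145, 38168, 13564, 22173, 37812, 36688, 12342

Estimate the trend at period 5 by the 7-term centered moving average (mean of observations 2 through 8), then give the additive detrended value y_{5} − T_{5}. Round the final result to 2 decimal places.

1976.14

Trend T_5 = (31206 + 4945 + 44981 + 28145 + 38168 + 13564 + 22173) / 7 = 183182/7 = 26168.8571
Detrended value: 28145 − 26168.8571 = 1976.14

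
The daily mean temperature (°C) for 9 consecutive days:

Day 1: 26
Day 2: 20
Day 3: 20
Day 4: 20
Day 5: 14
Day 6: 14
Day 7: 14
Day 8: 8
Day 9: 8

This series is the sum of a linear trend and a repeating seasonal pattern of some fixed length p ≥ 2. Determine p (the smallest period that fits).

First differences y_{t+1} − y_t: -6, 0, 0, -6, 0, 0, -6, 0, …
The difference pattern repeats every 3 terms and not for any smaller step, so p = 3.

3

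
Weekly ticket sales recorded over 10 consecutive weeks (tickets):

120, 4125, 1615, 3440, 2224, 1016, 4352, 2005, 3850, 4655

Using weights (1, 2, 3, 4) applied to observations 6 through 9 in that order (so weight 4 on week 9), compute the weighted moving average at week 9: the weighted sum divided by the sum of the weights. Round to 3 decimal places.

Weighted sum: 1·1016 + 2·4352 + 3·2005 + 4·3850 = 1016 + 8704 + 6015 + 15400 = 31135
Weight total: 1 + 2 + 3 + 4 = 10
WMA = 31135 / 10 = 3113.500

3113.500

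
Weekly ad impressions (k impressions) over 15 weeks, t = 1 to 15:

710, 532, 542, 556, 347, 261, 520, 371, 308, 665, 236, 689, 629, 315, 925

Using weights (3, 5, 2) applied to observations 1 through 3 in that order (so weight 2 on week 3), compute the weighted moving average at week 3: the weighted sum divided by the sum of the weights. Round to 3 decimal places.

587.400

Weighted sum: 3·710 + 5·532 + 2·542 = 2130 + 2660 + 1084 = 5874
Weight total: 3 + 5 + 2 = 10
WMA = 5874 / 10 = 587.400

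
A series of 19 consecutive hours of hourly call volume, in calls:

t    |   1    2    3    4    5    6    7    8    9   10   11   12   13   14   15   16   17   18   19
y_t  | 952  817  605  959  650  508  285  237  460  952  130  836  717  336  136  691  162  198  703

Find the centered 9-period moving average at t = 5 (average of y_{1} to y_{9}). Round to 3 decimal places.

608.111

Sum of periods 1–9: 952 + 817 + 605 + 959 + 650 + 508 + 285 + 237 + 460 = 5473
Divide by 9: 5473 / 9 = 608.111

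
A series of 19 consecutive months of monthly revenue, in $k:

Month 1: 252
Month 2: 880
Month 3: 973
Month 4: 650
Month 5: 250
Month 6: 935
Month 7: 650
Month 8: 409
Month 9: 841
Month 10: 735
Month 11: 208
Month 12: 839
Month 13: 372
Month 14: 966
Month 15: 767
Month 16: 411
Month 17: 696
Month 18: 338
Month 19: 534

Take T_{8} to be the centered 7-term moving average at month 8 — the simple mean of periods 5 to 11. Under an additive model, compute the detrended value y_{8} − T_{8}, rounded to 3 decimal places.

-166.429

Trend T_8 = (250 + 935 + 650 + 409 + 841 + 735 + 208) / 7 = 4028/7 = 575.42857
Detrended value: 409 − 575.42857 = -166.429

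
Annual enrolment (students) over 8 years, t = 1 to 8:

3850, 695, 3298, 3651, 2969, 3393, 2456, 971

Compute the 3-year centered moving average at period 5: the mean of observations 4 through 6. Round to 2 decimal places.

3337.67

Sum of periods 4–6: 3651 + 2969 + 3393 = 10013
Divide by 3: 10013 / 3 = 3337.67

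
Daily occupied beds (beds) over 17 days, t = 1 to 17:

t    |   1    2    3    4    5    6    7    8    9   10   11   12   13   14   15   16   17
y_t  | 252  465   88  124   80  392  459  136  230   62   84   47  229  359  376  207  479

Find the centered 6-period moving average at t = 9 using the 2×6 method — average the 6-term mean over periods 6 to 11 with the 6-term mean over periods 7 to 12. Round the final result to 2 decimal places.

Sum over 6–11: 392 + 459 + 136 + 230 + 62 + 84 = 1363
Sum over 7–12: 459 + 136 + 230 + 62 + 84 + 47 = 1018
CMA at t=9 = (1363 + 1018) / (2·6) = 2381 / 12 = 198.42

198.42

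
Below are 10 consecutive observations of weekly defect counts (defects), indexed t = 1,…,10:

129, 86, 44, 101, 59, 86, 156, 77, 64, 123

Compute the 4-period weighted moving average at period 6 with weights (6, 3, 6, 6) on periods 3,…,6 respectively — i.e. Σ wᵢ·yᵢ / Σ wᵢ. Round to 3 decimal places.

68.429

Weighted sum: 6·44 + 3·101 + 6·59 + 6·86 = 264 + 303 + 354 + 516 = 1437
Weight total: 6 + 3 + 6 + 6 = 21
WMA = 1437 / 21 = 68.429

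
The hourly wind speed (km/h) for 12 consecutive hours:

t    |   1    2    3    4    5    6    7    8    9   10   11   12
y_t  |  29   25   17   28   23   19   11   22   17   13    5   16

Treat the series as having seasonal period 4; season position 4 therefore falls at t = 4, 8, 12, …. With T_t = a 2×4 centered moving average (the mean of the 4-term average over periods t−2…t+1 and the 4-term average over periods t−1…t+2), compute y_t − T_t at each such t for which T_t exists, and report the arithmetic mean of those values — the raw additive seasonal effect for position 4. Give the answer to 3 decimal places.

Season position 4 occurs at t = 4, 8 (where T_t is defined).
t=4: T_4 = 22.50000; y_4 − T_4 = 28 − 22.50000 = 5.50000
t=8: T_8 = 16.50000; y_8 − T_8 = 22 − 16.50000 = 5.50000
Mean deviation: (5.50000 + 5.50000) / 2 = 5.500

5.500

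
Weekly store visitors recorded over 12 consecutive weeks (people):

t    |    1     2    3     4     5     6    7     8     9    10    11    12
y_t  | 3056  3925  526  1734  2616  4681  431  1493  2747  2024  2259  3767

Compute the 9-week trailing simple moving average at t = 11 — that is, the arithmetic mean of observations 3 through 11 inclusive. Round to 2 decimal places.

2056.78

Sum of periods 3–11: 526 + 1734 + 2616 + 4681 + 431 + 1493 + 2747 + 2024 + 2259 = 18511
Divide by 9: 18511 / 9 = 2056.78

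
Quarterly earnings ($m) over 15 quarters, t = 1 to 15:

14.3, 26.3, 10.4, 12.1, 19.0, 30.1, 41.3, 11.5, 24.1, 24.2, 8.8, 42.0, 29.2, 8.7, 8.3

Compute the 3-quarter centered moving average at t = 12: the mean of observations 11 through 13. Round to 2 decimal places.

Sum of periods 11–13: 8.8 + 42.0 + 29.2 = 80.0
Divide by 3: 80.0 / 3 = 26.67

26.67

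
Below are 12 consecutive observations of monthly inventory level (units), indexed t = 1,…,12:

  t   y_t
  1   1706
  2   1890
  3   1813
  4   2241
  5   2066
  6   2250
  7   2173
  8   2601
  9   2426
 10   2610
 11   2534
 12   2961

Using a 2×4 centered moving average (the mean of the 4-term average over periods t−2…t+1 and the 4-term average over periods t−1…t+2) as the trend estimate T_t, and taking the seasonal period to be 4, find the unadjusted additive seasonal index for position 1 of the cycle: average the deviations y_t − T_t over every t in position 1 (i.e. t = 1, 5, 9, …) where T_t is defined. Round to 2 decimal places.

-71.56

Season position 1 occurs at t = 5, 9 (where T_t is defined).
t=5: T_5 = 2137.5000; y_5 − T_5 = 2066 − 2137.5000 = -71.5000
t=9: T_9 = 2497.6250; y_9 − T_9 = 2426 − 2497.6250 = -71.6250
Mean deviation: (-71.5000 + -71.6250) / 2 = -71.56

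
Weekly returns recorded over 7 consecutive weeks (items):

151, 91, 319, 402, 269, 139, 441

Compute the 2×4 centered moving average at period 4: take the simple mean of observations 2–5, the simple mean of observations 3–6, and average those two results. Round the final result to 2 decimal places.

276.25

Sum over 2–5: 91 + 319 + 402 + 269 = 1081
Sum over 3–6: 319 + 402 + 269 + 139 = 1129
CMA at t=4 = (1081 + 1129) / (2·4) = 2210 / 8 = 276.25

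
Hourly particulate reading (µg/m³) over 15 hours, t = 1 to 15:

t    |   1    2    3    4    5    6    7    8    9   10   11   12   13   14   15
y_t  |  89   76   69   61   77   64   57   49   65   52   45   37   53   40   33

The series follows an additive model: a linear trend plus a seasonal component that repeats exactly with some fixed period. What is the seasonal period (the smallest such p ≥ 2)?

First differences y_{t+1} − y_t: -13, -7, -8, 16, -13, -7, -8, 16, -13, -7, …
The difference pattern repeats every 4 terms and not for any smaller step, so p = 4.

4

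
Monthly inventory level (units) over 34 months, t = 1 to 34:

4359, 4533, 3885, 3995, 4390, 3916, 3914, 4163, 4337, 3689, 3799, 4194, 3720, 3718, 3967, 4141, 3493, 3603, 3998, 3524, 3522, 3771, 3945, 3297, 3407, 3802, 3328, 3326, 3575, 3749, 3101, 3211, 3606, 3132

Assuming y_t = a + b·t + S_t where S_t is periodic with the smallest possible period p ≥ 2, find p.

First differences y_{t+1} − y_t: 174, -648, 110, 395, -474, -2, 249, 174, -648, 110, 395, -474, -2, 249, 174, -648, …
The difference pattern repeats every 7 terms and not for any smaller step, so p = 7.

7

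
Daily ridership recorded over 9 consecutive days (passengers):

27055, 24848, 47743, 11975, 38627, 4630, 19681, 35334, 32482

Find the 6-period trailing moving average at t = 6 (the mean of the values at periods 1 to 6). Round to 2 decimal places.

25813.00

Sum of periods 1–6: 27055 + 24848 + 47743 + 11975 + 38627 + 4630 = 154878
Divide by 6: 154878 / 6 = 25813.00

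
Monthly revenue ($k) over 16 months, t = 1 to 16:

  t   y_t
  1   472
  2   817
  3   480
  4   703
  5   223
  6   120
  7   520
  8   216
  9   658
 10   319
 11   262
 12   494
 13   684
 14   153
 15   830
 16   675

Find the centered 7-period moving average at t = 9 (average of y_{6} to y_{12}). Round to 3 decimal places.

369.857

Sum of periods 6–12: 120 + 520 + 216 + 658 + 319 + 262 + 494 = 2589
Divide by 7: 2589 / 7 = 369.857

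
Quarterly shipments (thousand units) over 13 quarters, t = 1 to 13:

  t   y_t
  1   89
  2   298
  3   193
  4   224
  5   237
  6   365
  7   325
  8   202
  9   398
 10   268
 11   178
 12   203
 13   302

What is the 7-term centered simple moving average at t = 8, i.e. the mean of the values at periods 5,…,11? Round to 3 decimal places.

281.857

Sum of periods 5–11: 237 + 365 + 325 + 202 + 398 + 268 + 178 = 1973
Divide by 7: 1973 / 7 = 281.857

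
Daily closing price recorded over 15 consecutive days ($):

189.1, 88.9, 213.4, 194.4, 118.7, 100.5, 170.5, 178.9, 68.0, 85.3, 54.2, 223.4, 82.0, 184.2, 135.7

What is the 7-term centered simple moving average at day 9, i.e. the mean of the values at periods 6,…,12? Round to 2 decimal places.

125.83

Sum of periods 6–12: 100.5 + 170.5 + 178.9 + 68.0 + 85.3 + 54.2 + 223.4 = 880.8
Divide by 7: 880.8 / 7 = 125.83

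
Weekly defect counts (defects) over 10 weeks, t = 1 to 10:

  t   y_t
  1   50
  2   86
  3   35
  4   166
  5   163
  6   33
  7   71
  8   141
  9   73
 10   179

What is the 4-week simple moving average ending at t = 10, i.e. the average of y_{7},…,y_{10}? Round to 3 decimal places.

Sum of periods 7–10: 71 + 141 + 73 + 179 = 464
Divide by 4: 464 / 4 = 116.000

116.000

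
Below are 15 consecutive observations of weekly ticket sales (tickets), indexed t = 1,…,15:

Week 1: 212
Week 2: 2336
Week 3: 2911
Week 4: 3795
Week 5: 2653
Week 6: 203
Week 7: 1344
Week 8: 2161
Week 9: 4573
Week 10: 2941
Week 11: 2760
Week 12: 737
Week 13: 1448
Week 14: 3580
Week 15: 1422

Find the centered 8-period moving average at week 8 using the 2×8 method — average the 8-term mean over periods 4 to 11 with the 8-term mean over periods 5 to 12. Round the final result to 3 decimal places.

Sum over 4–11: 3795 + 2653 + 203 + 1344 + 2161 + 4573 + 2941 + 2760 = 20430
Sum over 5–12: 2653 + 203 + 1344 + 2161 + 4573 + 2941 + 2760 + 737 = 17372
CMA at t=8 = (20430 + 17372) / (2·8) = 37802 / 16 = 2362.625

2362.625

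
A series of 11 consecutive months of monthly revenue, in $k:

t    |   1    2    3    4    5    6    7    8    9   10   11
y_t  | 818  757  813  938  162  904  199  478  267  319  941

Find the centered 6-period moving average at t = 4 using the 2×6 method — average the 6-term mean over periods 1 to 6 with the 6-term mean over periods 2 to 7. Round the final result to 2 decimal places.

Sum over 1–6: 818 + 757 + 813 + 938 + 162 + 904 = 4392
Sum over 2–7: 757 + 813 + 938 + 162 + 904 + 199 = 3773
CMA at t=4 = (4392 + 3773) / (2·6) = 8165 / 12 = 680.42

680.42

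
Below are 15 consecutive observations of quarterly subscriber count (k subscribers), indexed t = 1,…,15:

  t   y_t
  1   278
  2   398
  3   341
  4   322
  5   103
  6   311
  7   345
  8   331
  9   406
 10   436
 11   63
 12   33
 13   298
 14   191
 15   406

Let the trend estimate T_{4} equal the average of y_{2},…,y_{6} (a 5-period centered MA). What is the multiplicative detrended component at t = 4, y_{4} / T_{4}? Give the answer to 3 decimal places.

Trend T_4 = (398 + 341 + 322 + 103 + 311) / 5 = 1475/5 = 295.00000
Ratio to trend: 322 / 295.00000 = 1.092

1.092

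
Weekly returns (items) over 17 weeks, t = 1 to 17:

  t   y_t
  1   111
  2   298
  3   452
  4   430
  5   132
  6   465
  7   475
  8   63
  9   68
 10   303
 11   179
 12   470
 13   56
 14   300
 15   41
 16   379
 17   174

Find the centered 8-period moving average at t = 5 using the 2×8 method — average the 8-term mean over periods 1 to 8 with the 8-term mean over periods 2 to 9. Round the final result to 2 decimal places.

Sum over 1–8: 111 + 298 + 452 + 430 + 132 + 465 + 475 + 63 = 2426
Sum over 2–9: 298 + 452 + 430 + 132 + 465 + 475 + 63 + 68 = 2383
CMA at t=5 = (2426 + 2383) / (2·8) = 4809 / 16 = 300.56

300.56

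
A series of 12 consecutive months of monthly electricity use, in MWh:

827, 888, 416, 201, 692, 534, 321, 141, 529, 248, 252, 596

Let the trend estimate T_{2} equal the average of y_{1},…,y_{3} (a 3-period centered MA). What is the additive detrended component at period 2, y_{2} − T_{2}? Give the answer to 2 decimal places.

177.67

Trend T_2 = (827 + 888 + 416) / 3 = 2131/3 = 710.3333
Detrended value: 888 − 710.3333 = 177.67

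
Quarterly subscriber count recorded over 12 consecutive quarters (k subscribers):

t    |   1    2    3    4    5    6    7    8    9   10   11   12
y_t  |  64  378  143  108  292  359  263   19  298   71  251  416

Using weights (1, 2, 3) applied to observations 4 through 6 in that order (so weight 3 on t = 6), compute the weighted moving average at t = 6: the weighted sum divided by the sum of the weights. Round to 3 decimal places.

294.833

Weighted sum: 1·108 + 2·292 + 3·359 = 108 + 584 + 1077 = 1769
Weight total: 1 + 2 + 3 = 6
WMA = 1769 / 6 = 294.833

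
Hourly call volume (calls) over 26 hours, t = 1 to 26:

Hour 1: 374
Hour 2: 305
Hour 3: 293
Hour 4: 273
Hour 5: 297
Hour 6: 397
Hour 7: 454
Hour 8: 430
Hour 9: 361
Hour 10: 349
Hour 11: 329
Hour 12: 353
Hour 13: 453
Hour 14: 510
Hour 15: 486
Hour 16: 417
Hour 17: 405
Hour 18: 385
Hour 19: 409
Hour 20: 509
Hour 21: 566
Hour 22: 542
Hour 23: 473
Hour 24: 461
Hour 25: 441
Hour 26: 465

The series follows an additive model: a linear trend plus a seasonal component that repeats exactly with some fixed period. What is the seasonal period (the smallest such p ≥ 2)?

First differences y_{t+1} − y_t: -69, -12, -20, 24, 100, 57, -24, -69, -12, -20, 24, 100, 57, -24, -69, -12, …
The difference pattern repeats every 7 terms and not for any smaller step, so p = 7.

7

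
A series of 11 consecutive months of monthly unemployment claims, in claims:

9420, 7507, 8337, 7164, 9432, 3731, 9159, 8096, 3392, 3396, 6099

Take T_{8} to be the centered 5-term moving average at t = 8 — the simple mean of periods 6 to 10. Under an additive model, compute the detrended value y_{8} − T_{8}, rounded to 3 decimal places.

2541.200

Trend T_8 = (3731 + 9159 + 8096 + 3392 + 3396) / 5 = 27774/5 = 5554.80000
Detrended value: 8096 − 5554.80000 = 2541.200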